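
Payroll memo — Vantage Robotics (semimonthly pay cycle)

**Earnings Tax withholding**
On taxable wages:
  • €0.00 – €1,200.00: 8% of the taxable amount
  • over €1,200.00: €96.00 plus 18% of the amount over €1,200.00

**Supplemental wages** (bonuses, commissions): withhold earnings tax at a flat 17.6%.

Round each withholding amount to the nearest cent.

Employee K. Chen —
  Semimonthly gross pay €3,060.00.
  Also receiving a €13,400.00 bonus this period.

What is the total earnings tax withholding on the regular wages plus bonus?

€2,789.20

Earnings Tax: taxable = €3,060.00
  €96.00 + 18% × (€3,060.00 − €1,200.00) = €96.00 + 18% × €1,860.00 = €430.80
Supplemental (17.6% flat on bonus): 17.6% × €13,400.00 = €2,358.40
Total earnings tax: €430.80 + €2,358.40 = €2,789.20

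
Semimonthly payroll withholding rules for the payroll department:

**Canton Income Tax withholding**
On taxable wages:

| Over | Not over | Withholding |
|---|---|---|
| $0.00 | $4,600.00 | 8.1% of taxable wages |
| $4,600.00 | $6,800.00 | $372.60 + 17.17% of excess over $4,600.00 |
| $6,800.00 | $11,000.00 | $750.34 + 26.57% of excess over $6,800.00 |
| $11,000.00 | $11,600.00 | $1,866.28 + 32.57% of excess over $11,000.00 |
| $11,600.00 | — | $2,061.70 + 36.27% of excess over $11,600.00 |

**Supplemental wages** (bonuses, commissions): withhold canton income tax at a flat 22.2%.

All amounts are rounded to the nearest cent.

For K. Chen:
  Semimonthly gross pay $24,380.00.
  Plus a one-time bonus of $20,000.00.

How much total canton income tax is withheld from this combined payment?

Canton Income Tax: taxable = $24,380.00
  $2,061.70 + 36.27% × ($24,380.00 − $11,600.00) = $2,061.70 + 36.27% × $12,780.00 = $6,697.01
Supplemental (22.2% flat on bonus): 22.2% × $20,000.00 = $4,440.00
Total canton income tax: $6,697.01 + $4,440.00 = $11,137.01

$11,137.01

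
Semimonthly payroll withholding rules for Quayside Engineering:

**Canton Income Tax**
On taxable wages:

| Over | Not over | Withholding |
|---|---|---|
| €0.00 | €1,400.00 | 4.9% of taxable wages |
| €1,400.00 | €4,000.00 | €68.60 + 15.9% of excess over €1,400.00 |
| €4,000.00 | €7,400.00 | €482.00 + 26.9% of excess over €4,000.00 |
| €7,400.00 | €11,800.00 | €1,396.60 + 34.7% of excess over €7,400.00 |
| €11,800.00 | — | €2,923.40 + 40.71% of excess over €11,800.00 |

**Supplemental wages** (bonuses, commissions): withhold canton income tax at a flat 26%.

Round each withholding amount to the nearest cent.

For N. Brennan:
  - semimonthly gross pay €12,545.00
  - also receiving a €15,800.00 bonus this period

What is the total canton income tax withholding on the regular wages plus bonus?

Canton Income Tax: taxable = €12,545.00
  €2,923.40 + 40.71% × (€12,545.00 − €11,800.00) = €2,923.40 + 40.71% × €745.00 = €3,226.69
Supplemental (26% flat on bonus): 26% × €15,800.00 = €4,108.00
Total canton income tax: €3,226.69 + €4,108.00 = €7,334.69

€7,334.69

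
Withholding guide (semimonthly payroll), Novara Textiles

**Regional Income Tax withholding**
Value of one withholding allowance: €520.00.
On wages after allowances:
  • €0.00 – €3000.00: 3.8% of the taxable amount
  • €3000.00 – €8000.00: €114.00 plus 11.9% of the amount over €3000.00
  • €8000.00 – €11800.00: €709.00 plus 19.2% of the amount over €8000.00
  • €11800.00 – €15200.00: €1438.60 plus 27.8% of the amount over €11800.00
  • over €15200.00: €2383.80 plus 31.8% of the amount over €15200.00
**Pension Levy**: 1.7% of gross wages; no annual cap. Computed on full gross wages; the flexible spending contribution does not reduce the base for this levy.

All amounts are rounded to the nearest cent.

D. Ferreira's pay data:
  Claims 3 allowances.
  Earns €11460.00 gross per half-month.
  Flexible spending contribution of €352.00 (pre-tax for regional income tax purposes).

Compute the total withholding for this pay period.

€1201.04

Regional Income Tax: taxable = €11460.00 − €352.00 − 3×€520.00 = €9548.00
  €709.00 + 19.2% × (€9548.00 − €8000.00) = €709.00 + 19.2% × €1548.00 = €1006.22
Pension Levy: 1.7% × €11460.00 = €194.82
Total: €1006.22 + €194.82 = €1201.04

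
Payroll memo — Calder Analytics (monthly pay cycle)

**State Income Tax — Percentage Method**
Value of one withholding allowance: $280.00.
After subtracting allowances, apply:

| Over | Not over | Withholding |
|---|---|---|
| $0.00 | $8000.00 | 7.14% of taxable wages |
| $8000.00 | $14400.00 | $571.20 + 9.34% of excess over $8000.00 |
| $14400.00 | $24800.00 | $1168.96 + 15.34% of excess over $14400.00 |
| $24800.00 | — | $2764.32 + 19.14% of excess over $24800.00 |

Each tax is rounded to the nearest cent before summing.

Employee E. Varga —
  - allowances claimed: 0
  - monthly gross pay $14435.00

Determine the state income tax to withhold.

$1174.33

State Income Tax: taxable = $14435.00
  $1168.96 + 15.34% × ($14435.00 − $14400.00) = $1168.96 + 15.34% × $35.00 = $1174.33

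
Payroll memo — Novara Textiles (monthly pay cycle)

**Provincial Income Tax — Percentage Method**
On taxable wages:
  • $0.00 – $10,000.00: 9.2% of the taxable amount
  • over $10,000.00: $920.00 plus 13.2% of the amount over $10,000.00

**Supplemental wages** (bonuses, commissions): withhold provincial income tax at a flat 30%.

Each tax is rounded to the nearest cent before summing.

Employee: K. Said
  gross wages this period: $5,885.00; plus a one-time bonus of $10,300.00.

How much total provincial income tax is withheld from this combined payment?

Provincial Income Tax: taxable = $5,885.00
  9.2% × $5,885.00 = $541.42
Supplemental (30% flat on bonus): 30% × $10,300.00 = $3,090.00
Total provincial income tax: $541.42 + $3,090.00 = $3,631.42

$3,631.42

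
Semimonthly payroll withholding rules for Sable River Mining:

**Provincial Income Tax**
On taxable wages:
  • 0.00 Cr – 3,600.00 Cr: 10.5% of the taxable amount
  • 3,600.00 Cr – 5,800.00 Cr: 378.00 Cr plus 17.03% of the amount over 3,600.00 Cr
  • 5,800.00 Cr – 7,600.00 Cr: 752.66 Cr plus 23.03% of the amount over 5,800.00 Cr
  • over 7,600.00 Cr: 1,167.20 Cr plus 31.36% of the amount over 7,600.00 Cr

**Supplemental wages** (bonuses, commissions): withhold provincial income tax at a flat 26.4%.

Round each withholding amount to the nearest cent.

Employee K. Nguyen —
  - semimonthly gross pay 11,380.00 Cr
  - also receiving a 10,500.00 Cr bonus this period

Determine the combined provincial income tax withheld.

5,124.61 Cr

Provincial Income Tax: taxable = 11,380.00 Cr
  1,167.20 Cr + 31.36% × (11,380.00 Cr − 7,600.00 Cr) = 1,167.20 Cr + 31.36% × 3,780.00 Cr = 2,352.61 Cr
Supplemental (26.4% flat on bonus): 26.4% × 10,500.00 Cr = 2,772.00 Cr
Total provincial income tax: 2,352.61 Cr + 2,772.00 Cr = 5,124.61 Cr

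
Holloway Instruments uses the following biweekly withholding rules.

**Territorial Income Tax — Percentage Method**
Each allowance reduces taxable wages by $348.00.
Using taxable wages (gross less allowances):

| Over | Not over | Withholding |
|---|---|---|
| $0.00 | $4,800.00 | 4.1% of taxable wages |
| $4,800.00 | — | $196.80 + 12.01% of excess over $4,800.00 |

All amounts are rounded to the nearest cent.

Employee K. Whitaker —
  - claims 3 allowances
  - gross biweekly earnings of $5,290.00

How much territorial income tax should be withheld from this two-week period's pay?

$174.09

Territorial Income Tax: taxable = $5,290.00 − 3×$348.00 = $4,246.00
  4.1% × $4,246.00 = $174.09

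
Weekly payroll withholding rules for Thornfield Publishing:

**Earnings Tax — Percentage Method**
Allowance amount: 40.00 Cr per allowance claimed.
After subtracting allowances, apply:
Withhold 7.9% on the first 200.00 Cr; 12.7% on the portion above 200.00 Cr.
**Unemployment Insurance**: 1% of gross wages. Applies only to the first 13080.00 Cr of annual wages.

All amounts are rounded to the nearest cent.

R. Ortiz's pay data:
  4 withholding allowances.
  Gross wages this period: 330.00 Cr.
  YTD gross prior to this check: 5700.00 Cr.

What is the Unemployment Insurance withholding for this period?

Unemployment Insurance: 1% × 330.00 Cr = 3.30 Cr

3.30 Cr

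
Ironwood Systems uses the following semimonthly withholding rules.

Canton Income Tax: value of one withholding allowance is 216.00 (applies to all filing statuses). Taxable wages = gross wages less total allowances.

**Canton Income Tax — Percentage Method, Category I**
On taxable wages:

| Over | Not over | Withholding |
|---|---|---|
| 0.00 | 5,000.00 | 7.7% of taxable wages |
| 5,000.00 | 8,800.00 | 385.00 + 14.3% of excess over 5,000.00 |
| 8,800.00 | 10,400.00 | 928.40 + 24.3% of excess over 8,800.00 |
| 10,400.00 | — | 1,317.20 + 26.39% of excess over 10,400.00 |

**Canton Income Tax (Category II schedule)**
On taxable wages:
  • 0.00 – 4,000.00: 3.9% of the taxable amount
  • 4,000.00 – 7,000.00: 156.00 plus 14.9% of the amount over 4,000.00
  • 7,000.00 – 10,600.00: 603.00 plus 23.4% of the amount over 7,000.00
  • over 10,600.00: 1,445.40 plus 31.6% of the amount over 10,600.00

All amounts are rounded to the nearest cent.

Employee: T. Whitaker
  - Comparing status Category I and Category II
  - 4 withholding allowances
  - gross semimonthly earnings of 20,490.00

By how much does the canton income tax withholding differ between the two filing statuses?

545.68

Canton Income Tax (Category I): taxable = 20,490.00 − 4×216.00 = 19,626.00
  1,317.20 + 26.39% × (19,626.00 − 10,400.00) = 1,317.20 + 26.39% × 9,226.00 = 3,751.94
Canton Income Tax (Category II): taxable = 20,490.00 − 4×216.00 = 19,626.00
  1,445.40 + 31.6% × (19,626.00 − 10,600.00) = 1,445.40 + 31.6% × 9,026.00 = 4,297.62
Difference: |3,751.94 − 4,297.62| = 545.68 (higher under Category II)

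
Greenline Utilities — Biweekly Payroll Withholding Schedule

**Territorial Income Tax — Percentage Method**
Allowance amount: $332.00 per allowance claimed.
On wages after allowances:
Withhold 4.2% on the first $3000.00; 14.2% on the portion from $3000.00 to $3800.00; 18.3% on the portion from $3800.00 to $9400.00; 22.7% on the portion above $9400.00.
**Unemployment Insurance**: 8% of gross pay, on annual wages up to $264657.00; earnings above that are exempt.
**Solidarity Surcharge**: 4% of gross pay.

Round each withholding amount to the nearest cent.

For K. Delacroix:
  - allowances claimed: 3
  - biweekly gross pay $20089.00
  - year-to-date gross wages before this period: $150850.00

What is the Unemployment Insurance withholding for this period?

Unemployment Insurance: 8% × $20089.00 = $1607.12

$1607.12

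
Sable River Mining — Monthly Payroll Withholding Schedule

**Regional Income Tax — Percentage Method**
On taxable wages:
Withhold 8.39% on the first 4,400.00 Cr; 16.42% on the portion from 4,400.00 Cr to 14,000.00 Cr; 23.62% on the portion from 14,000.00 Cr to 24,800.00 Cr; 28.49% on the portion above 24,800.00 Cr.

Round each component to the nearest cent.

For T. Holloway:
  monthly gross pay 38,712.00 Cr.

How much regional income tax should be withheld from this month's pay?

8,459.97 Cr

Regional Income Tax: taxable = 38,712.00 Cr
  4,496.44 Cr + 28.49% × (38,712.00 Cr − 24,800.00 Cr) = 4,496.44 Cr + 28.49% × 13,912.00 Cr = 8,459.97 Cr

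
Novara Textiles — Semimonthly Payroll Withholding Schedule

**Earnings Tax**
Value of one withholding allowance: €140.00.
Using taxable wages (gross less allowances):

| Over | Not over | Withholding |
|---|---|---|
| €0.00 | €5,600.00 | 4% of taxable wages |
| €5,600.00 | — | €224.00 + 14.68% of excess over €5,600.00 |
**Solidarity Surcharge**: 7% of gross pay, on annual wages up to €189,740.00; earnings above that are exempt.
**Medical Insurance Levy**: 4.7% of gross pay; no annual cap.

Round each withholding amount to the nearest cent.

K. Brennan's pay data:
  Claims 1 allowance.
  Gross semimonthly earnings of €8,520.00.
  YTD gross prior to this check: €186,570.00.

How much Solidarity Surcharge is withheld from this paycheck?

€221.90

Solidarity Surcharge: cap €189,740.00 − YTD €186,570.00 = €3,170.00 subject; 7% × €3,170.00 = €221.90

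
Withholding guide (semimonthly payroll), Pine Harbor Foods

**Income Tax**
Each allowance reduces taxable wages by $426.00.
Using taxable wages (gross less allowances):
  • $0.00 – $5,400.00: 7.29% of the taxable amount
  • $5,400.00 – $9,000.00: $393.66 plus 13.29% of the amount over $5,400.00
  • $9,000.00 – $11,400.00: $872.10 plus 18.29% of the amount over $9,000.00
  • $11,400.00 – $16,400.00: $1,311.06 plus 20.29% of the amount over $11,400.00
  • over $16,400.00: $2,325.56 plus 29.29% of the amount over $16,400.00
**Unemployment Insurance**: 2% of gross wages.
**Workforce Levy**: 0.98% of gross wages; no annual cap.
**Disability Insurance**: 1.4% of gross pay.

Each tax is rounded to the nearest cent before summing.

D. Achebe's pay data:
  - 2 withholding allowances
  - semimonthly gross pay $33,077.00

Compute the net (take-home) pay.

Income Tax: taxable = $33,077.00 − 2×$426.00 = $32,225.00
  $2,325.56 + 29.29% × ($32,225.00 − $16,400.00) = $2,325.56 + 29.29% × $15,825.00 = $6,960.70
Unemployment Insurance: 2% × $33,077.00 = $661.54
Workforce Levy: 0.98% × $33,077.00 = $324.15
Disability Insurance: 1.4% × $33,077.00 = $463.08
Total withheld: $6,960.70 + $661.54 + $324.15 + $463.08 = $8,409.47
Net pay: $33,077.00 − $8,409.47 = $24,667.53

$24,667.53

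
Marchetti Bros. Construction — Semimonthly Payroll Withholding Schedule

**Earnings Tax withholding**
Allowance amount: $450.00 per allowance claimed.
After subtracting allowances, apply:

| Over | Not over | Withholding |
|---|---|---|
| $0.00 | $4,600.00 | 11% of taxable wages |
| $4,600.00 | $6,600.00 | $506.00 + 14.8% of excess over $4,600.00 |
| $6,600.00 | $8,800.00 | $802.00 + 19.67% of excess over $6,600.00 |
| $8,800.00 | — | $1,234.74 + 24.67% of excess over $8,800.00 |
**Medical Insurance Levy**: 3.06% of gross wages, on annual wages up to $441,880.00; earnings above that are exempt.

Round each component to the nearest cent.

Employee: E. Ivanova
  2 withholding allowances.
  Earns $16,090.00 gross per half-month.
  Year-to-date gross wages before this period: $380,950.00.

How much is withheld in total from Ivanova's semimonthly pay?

$3,303.50

Earnings Tax: taxable = $16,090.00 − 2×$450.00 = $15,190.00
  $1,234.74 + 24.67% × ($15,190.00 − $8,800.00) = $1,234.74 + 24.67% × $6,390.00 = $2,811.15
Medical Insurance Levy: 3.06% × $16,090.00 = $492.35
Total: $2,811.15 + $492.35 = $3,303.50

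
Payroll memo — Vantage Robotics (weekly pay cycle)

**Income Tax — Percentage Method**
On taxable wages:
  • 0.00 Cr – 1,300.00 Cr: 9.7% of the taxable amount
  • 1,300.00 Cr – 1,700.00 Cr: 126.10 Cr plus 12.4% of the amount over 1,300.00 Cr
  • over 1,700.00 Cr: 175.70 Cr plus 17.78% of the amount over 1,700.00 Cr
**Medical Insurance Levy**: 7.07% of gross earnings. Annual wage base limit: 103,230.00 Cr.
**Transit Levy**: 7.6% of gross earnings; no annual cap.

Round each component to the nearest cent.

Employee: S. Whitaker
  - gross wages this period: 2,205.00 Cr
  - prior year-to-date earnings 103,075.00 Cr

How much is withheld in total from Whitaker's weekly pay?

444.03 Cr

Income Tax: taxable = 2,205.00 Cr
  175.70 Cr + 17.78% × (2,205.00 Cr − 1,700.00 Cr) = 175.70 Cr + 17.78% × 505.00 Cr = 265.49 Cr
Medical Insurance Levy: cap 103,230.00 Cr − YTD 103,075.00 Cr = 155.00 Cr subject; 7.07% × 155.00 Cr = 10.96 Cr
Transit Levy: 7.6% × 2,205.00 Cr = 167.58 Cr
Total: 265.49 Cr + 10.96 Cr + 167.58 Cr = 444.03 Cr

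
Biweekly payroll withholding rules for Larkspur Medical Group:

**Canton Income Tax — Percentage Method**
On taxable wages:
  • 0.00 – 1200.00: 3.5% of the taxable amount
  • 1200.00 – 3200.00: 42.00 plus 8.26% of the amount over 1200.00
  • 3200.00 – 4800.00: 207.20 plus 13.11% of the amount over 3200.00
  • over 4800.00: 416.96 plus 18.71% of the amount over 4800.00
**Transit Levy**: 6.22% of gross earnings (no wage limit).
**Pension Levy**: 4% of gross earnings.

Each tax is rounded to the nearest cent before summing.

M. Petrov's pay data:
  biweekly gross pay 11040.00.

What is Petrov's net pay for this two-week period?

8327.25

Canton Income Tax: taxable = 11040.00
  416.96 + 18.71% × (11040.00 − 4800.00) = 416.96 + 18.71% × 6240.00 = 1584.46
Transit Levy: 6.22% × 11040.00 = 686.69
Pension Levy: 4% × 11040.00 = 441.60
Total withheld: 1584.46 + 686.69 + 441.60 = 2712.75
Net pay: 11040.00 − 2712.75 = 8327.25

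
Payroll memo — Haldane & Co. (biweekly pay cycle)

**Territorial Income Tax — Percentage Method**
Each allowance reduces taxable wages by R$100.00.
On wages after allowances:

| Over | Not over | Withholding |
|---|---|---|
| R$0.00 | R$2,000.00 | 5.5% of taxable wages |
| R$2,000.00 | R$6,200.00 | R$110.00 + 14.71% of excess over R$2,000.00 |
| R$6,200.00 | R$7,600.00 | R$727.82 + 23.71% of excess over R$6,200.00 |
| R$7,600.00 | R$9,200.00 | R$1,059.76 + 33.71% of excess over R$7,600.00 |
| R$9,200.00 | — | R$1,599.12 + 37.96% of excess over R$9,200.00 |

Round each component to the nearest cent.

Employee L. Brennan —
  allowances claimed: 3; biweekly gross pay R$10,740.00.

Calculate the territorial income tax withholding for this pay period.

R$2,069.82

Territorial Income Tax: taxable = R$10,740.00 − 3×R$100.00 = R$10,440.00
  R$1,599.12 + 37.96% × (R$10,440.00 − R$9,200.00) = R$1,599.12 + 37.96% × R$1,240.00 = R$2,069.82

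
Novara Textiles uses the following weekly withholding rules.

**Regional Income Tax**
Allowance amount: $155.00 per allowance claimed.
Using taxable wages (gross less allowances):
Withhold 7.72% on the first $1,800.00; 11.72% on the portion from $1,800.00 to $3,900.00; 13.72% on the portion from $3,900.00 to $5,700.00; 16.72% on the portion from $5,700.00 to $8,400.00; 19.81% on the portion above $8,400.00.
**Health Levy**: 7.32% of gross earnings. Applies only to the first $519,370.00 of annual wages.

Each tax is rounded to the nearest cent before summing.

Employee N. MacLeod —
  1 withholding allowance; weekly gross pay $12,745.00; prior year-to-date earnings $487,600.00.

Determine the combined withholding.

$2,846.45

Regional Income Tax: taxable = $12,745.00 − 1×$155.00 = $12,590.00
  $1,083.48 + 19.81% × ($12,590.00 − $8,400.00) = $1,083.48 + 19.81% × $4,190.00 = $1,913.52
Health Levy: 7.32% × $12,745.00 = $932.93
Total: $1,913.52 + $932.93 = $2,846.45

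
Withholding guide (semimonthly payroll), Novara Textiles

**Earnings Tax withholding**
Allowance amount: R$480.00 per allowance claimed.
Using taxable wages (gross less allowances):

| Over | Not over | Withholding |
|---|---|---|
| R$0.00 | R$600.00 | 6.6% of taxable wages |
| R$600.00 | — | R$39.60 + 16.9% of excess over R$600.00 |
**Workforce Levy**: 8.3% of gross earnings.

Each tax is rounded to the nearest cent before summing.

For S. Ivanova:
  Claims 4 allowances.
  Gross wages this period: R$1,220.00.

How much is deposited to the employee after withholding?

Earnings Tax: taxable = R$1,220.00 − 4×R$480.00 = R$-700.00
  Taxable ≤ 0 → R$0.00
Workforce Levy: 8.3% × R$1,220.00 = R$101.26
Total withheld: R$0.00 + R$101.26 = R$101.26
Net pay: R$1,220.00 − R$101.26 = R$1,118.74

R$1,118.74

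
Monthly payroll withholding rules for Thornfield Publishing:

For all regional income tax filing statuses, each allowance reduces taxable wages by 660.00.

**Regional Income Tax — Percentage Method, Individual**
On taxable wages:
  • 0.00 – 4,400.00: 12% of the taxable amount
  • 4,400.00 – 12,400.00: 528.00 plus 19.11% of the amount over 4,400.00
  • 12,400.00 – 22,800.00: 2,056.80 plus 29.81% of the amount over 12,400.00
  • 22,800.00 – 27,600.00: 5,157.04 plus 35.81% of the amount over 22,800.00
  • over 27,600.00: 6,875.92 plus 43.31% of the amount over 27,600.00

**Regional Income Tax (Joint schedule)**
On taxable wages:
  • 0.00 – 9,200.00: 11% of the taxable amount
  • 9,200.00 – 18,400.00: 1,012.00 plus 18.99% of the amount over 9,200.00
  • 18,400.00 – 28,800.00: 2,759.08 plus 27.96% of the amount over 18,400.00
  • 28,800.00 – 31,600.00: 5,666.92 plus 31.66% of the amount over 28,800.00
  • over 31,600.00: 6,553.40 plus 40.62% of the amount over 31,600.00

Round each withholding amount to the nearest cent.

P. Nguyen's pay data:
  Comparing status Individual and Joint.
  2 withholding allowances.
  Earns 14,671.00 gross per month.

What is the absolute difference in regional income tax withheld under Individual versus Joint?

Regional Income Tax (Individual): taxable = 14,671.00 − 2×660.00 = 13,351.00
  2,056.80 + 29.81% × (13,351.00 − 12,400.00) = 2,056.80 + 29.81% × 951.00 = 2,340.29
Regional Income Tax (Joint): taxable = 14,671.00 − 2×660.00 = 13,351.00
  1,012.00 + 18.99% × (13,351.00 − 9,200.00) = 1,012.00 + 18.99% × 4,151.00 = 1,800.27
Difference: |2,340.29 − 1,800.27| = 540.02 (higher under Individual)

540.02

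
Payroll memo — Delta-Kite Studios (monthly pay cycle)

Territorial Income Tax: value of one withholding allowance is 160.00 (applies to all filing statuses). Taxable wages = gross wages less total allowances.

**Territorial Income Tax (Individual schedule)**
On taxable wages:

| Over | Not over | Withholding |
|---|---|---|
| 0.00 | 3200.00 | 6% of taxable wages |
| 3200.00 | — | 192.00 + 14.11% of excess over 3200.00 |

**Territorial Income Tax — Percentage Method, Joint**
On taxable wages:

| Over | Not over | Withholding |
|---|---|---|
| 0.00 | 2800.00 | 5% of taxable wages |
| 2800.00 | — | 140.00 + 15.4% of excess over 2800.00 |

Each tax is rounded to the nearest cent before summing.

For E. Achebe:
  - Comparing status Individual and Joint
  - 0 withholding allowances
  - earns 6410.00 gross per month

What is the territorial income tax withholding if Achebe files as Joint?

695.94

Territorial Income Tax (Joint): taxable = 6410.00
  140.00 + 15.4% × (6410.00 − 2800.00) = 140.00 + 15.4% × 3610.00 = 695.94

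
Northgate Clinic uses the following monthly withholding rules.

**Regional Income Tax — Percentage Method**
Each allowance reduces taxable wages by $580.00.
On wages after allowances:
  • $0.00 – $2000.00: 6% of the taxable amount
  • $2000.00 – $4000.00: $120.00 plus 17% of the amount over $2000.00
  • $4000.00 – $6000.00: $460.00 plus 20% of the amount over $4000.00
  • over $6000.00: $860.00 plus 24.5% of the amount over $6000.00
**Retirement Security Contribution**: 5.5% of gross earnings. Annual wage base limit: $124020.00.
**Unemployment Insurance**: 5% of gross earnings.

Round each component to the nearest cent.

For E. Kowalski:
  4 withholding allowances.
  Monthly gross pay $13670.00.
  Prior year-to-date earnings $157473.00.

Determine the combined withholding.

$2854.25

Regional Income Tax: taxable = $13670.00 − 4×$580.00 = $11350.00
  $860.00 + 24.5% × ($11350.00 − $6000.00) = $860.00 + 24.5% × $5350.00 = $2170.75
Retirement Security Contribution: YTD $157473.00 ≥ cap $124020.00 → $0.00
Unemployment Insurance: 5% × $13670.00 = $683.50
Total: $2170.75 + $0.00 + $683.50 = $2854.25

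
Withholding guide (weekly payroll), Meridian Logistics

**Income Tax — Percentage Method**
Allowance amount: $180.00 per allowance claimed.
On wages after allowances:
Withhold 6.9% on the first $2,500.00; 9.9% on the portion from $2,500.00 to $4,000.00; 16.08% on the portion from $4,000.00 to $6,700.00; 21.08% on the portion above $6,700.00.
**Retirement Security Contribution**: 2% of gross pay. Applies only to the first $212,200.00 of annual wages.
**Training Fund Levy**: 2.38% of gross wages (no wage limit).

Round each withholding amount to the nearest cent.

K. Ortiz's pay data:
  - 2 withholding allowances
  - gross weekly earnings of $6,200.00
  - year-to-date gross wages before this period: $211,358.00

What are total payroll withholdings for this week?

$781.27

Income Tax: taxable = $6,200.00 − 2×$180.00 = $5,840.00
  $321.00 + 16.08% × ($5,840.00 − $4,000.00) = $321.00 + 16.08% × $1,840.00 = $616.87
Retirement Security Contribution: cap $212,200.00 − YTD $211,358.00 = $842.00 subject; 2% × $842.00 = $16.84
Training Fund Levy: 2.38% × $6,200.00 = $147.56
Total: $616.87 + $16.84 + $147.56 = $781.27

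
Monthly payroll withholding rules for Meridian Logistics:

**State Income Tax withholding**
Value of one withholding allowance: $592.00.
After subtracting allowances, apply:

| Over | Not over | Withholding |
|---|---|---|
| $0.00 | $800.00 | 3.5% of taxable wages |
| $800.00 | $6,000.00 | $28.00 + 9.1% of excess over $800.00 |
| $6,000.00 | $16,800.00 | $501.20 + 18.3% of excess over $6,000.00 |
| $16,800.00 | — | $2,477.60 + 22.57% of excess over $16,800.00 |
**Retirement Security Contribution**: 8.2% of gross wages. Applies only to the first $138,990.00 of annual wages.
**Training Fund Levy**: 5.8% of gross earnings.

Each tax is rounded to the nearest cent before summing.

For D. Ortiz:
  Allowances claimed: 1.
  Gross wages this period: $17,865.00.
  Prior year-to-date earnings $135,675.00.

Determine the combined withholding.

State Income Tax: taxable = $17,865.00 − 1×$592.00 = $17,273.00
  $2,477.60 + 22.57% × ($17,273.00 − $16,800.00) = $2,477.60 + 22.57% × $473.00 = $2,584.36
Retirement Security Contribution: cap $138,990.00 − YTD $135,675.00 = $3,315.00 subject; 8.2% × $3,315.00 = $271.83
Training Fund Levy: 5.8% × $17,865.00 = $1,036.17
Total: $2,584.36 + $271.83 + $1,036.17 = $3,892.36

$3,892.36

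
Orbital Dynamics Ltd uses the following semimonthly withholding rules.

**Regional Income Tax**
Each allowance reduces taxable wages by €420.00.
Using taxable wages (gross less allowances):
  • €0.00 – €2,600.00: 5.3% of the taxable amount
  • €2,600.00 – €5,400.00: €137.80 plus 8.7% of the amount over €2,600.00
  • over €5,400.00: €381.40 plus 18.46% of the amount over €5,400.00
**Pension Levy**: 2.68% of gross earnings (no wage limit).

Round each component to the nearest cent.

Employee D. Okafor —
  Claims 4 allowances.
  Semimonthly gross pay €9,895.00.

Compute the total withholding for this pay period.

€1,166.24

Regional Income Tax: taxable = €9,895.00 − 4×€420.00 = €8,215.00
  €381.40 + 18.46% × (€8,215.00 − €5,400.00) = €381.40 + 18.46% × €2,815.00 = €901.05
Pension Levy: 2.68% × €9,895.00 = €265.19
Total: €901.05 + €265.19 = €1,166.24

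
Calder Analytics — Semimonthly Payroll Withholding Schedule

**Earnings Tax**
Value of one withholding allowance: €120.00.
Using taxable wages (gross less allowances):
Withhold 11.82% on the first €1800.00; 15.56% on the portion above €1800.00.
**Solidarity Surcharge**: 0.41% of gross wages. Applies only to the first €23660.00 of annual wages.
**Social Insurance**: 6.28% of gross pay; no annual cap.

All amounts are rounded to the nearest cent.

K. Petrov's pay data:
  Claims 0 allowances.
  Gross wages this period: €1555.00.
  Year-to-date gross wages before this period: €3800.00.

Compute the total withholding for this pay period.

€287.83

Earnings Tax: taxable = €1555.00
  11.82% × €1555.00 = €183.80
Solidarity Surcharge: 0.41% × €1555.00 = €6.38
Social Insurance: 6.28% × €1555.00 = €97.65
Total: €183.80 + €6.38 + €97.65 = €287.83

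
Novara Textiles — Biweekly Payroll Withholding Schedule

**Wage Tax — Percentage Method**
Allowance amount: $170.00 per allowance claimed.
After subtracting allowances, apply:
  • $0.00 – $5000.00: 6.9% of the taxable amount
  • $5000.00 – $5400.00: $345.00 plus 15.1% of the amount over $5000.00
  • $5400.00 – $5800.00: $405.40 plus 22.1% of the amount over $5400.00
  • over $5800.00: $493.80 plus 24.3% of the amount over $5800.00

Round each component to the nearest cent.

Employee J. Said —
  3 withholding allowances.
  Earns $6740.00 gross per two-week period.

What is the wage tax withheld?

Wage Tax: taxable = $6740.00 − 3×$170.00 = $6230.00
  $493.80 + 24.3% × ($6230.00 − $5800.00) = $493.80 + 24.3% × $430.00 = $598.29

$598.29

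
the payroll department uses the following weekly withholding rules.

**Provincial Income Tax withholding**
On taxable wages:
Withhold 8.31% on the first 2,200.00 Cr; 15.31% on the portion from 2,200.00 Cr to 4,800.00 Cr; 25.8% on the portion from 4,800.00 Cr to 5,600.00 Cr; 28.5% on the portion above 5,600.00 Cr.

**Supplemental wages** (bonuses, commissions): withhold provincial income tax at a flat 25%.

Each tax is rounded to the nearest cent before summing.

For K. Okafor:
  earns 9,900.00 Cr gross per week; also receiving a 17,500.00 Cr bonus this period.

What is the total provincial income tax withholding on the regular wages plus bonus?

6,387.78 Cr

Provincial Income Tax: taxable = 9,900.00 Cr
  787.28 Cr + 28.5% × (9,900.00 Cr − 5,600.00 Cr) = 787.28 Cr + 28.5% × 4,300.00 Cr = 2,012.78 Cr
Supplemental (25% flat on bonus): 25% × 17,500.00 Cr = 4,375.00 Cr
Total provincial income tax: 2,012.78 Cr + 4,375.00 Cr = 6,387.78 Cr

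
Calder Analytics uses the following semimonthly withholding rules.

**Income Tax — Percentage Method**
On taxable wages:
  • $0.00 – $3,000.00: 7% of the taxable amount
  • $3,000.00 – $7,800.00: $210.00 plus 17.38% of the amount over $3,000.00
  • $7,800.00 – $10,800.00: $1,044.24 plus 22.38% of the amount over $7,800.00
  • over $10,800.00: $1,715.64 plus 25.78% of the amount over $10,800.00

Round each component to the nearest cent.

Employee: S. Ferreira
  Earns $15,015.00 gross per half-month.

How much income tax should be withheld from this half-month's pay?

$2,802.27

Income Tax: taxable = $15,015.00
  $1,715.64 + 25.78% × ($15,015.00 − $10,800.00) = $1,715.64 + 25.78% × $4,215.00 = $2,802.27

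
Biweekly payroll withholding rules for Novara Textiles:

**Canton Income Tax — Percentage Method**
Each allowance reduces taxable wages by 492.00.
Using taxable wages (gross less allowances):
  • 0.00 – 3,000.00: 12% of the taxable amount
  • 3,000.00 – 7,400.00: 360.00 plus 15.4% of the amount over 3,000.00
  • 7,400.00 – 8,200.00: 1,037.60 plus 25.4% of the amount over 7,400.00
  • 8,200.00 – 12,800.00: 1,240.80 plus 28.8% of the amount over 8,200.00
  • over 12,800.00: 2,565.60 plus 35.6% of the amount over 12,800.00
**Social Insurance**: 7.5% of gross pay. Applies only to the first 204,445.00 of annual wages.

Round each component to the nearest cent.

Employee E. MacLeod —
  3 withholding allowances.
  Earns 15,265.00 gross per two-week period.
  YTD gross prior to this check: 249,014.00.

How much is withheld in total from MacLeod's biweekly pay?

2,917.68

Canton Income Tax: taxable = 15,265.00 − 3×492.00 = 13,789.00
  2,565.60 + 35.6% × (13,789.00 − 12,800.00) = 2,565.60 + 35.6% × 989.00 = 2,917.68
Social Insurance: YTD 249,014.00 ≥ cap 204,445.00 → 0.00
Total: 2,917.68 + 0.00 = 2,917.68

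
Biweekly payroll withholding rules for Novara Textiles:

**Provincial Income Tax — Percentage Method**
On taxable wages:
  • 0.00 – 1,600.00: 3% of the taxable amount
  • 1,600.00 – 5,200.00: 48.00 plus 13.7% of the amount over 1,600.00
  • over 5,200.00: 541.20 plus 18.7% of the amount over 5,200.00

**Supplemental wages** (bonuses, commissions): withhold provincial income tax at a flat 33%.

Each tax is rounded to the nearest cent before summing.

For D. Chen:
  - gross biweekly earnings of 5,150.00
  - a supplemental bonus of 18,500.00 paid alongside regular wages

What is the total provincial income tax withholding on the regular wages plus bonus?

Provincial Income Tax: taxable = 5,150.00
  48.00 + 13.7% × (5,150.00 − 1,600.00) = 48.00 + 13.7% × 3,550.00 = 534.35
Supplemental (33% flat on bonus): 33% × 18,500.00 = 6,105.00
Total provincial income tax: 534.35 + 6,105.00 = 6,639.35

6,639.35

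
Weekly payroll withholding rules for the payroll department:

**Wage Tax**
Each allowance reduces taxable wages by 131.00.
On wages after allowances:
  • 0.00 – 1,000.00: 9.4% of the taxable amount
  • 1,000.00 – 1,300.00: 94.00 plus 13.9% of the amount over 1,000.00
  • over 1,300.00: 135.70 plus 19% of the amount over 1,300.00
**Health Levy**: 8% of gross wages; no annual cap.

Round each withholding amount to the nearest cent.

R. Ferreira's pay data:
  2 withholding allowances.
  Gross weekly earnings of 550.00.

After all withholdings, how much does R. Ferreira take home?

478.93

Wage Tax: taxable = 550.00 − 2×131.00 = 288.00
  9.4% × 288.00 = 27.07
Health Levy: 8% × 550.00 = 44.00
Total withheld: 27.07 + 44.00 = 71.07
Net pay: 550.00 − 71.07 = 478.93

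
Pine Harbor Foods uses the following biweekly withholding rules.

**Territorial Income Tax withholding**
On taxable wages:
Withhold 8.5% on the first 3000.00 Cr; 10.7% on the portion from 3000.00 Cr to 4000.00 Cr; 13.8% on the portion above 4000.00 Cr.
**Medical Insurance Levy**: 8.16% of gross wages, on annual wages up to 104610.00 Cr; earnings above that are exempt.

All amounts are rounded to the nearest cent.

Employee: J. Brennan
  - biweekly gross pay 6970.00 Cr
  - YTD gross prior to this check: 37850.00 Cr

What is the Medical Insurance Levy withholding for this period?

Medical Insurance Levy: 8.16% × 6970.00 Cr = 568.75 Cr

568.75 Cr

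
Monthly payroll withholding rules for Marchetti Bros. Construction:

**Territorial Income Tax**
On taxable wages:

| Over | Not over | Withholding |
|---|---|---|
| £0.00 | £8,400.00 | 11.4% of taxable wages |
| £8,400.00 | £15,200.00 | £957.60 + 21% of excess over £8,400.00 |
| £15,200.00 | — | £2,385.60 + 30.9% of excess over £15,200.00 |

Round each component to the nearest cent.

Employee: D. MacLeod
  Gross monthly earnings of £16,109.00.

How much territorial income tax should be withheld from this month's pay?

Territorial Income Tax: taxable = £16,109.00
  £2,385.60 + 30.9% × (£16,109.00 − £15,200.00) = £2,385.60 + 30.9% × £909.00 = £2,666.48

£2,666.48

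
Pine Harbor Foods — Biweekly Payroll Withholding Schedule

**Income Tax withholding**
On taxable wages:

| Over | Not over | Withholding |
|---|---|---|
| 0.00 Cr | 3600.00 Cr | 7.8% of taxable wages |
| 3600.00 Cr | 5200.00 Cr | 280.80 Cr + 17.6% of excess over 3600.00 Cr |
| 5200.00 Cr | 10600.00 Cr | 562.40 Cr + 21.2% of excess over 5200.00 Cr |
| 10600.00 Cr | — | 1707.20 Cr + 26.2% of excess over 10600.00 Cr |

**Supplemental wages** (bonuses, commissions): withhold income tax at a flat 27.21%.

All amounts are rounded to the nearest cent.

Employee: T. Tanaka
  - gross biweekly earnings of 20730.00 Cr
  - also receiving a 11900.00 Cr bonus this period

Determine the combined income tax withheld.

7599.25 Cr

Income Tax: taxable = 20730.00 Cr
  1707.20 Cr + 26.2% × (20730.00 Cr − 10600.00 Cr) = 1707.20 Cr + 26.2% × 10130.00 Cr = 4361.26 Cr
Supplemental (27.21% flat on bonus): 27.21% × 11900.00 Cr = 3237.99 Cr
Total income tax: 4361.26 Cr + 3237.99 Cr = 7599.25 Cr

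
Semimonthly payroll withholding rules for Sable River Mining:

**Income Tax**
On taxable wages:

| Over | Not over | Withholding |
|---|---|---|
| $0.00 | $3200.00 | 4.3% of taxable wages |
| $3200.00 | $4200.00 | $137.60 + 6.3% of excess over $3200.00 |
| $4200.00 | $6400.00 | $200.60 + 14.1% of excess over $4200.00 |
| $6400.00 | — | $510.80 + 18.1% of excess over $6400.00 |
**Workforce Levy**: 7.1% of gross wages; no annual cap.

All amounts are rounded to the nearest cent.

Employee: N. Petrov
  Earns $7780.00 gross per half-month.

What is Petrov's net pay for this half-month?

$6467.04

Income Tax: taxable = $7780.00
  $510.80 + 18.1% × ($7780.00 − $6400.00) = $510.80 + 18.1% × $1380.00 = $760.58
Workforce Levy: 7.1% × $7780.00 = $552.38
Total withheld: $760.58 + $552.38 = $1312.96
Net pay: $7780.00 − $1312.96 = $6467.04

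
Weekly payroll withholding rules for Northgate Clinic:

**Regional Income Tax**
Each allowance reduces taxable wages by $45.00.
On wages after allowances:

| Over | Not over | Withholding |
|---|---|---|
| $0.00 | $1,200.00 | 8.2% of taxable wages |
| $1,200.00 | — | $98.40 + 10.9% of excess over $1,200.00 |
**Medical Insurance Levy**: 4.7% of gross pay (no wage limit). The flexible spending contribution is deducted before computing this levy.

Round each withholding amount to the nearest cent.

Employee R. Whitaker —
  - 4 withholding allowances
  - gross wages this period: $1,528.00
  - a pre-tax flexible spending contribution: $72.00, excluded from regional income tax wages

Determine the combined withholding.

Regional Income Tax: taxable = $1,528.00 − $72.00 − 4×$45.00 = $1,276.00
  $98.40 + 10.9% × ($1,276.00 − $1,200.00) = $98.40 + 10.9% × $76.00 = $106.68
Medical Insurance Levy: 4.7% × $1,456.00 = $68.43
Total: $106.68 + $68.43 = $175.11

$175.11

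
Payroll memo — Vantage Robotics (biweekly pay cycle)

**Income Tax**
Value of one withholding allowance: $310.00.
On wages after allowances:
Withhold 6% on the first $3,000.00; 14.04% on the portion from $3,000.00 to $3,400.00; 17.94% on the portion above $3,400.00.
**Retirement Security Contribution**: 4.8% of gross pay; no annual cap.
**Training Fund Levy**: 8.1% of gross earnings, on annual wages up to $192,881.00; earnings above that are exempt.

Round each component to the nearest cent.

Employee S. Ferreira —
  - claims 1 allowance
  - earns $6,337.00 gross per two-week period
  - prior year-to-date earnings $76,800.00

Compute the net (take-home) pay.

Income Tax: taxable = $6,337.00 − 1×$310.00 = $6,027.00
  $236.16 + 17.94% × ($6,027.00 − $3,400.00) = $236.16 + 17.94% × $2,627.00 = $707.44
Retirement Security Contribution: 4.8% × $6,337.00 = $304.18
Training Fund Levy: 8.1% × $6,337.00 = $513.30
Total withheld: $707.44 + $304.18 + $513.30 = $1,524.92
Net pay: $6,337.00 − $1,524.92 = $4,812.08

$4,812.08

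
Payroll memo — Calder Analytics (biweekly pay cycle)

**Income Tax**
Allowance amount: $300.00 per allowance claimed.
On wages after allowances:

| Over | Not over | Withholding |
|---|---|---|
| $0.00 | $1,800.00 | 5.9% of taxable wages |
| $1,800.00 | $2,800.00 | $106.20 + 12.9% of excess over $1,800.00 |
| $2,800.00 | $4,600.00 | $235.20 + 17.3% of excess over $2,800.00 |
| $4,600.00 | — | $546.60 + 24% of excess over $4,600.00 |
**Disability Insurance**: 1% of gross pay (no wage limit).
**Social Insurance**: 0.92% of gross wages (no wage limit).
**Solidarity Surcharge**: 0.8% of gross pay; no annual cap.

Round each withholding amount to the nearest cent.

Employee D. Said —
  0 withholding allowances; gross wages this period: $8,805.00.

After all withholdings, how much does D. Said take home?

$7,009.70

Income Tax: taxable = $8,805.00
  $546.60 + 24% × ($8,805.00 − $4,600.00) = $546.60 + 24% × $4,205.00 = $1,555.80
Disability Insurance: 1% × $8,805.00 = $88.05
Social Insurance: 0.92% × $8,805.00 = $81.01
Solidarity Surcharge: 0.8% × $8,805.00 = $70.44
Total withheld: $1,555.80 + $88.05 + $81.01 + $70.44 = $1,795.30
Net pay: $8,805.00 − $1,795.30 = $7,009.70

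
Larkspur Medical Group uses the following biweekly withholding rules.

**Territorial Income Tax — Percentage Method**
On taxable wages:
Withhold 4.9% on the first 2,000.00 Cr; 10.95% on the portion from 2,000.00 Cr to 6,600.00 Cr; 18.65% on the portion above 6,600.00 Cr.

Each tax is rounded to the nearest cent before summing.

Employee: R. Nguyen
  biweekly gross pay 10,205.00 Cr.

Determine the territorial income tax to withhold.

1,274.03 Cr

Territorial Income Tax: taxable = 10,205.00 Cr
  601.70 Cr + 18.65% × (10,205.00 Cr − 6,600.00 Cr) = 601.70 Cr + 18.65% × 3,605.00 Cr = 1,274.03 Cr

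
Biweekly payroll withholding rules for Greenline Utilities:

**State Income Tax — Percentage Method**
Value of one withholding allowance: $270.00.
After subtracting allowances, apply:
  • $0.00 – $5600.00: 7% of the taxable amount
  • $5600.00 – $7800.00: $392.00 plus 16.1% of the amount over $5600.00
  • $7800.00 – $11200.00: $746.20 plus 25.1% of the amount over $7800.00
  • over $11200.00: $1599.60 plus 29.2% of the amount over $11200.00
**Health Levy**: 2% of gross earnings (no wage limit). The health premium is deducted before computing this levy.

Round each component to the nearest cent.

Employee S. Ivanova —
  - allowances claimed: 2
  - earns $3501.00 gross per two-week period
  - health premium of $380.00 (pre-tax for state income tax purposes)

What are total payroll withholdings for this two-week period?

$243.09

State Income Tax: taxable = $3501.00 − $380.00 − 2×$270.00 = $2581.00
  7% × $2581.00 = $180.67
Health Levy: 2% × $3121.00 = $62.42
Total: $180.67 + $62.42 = $243.09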